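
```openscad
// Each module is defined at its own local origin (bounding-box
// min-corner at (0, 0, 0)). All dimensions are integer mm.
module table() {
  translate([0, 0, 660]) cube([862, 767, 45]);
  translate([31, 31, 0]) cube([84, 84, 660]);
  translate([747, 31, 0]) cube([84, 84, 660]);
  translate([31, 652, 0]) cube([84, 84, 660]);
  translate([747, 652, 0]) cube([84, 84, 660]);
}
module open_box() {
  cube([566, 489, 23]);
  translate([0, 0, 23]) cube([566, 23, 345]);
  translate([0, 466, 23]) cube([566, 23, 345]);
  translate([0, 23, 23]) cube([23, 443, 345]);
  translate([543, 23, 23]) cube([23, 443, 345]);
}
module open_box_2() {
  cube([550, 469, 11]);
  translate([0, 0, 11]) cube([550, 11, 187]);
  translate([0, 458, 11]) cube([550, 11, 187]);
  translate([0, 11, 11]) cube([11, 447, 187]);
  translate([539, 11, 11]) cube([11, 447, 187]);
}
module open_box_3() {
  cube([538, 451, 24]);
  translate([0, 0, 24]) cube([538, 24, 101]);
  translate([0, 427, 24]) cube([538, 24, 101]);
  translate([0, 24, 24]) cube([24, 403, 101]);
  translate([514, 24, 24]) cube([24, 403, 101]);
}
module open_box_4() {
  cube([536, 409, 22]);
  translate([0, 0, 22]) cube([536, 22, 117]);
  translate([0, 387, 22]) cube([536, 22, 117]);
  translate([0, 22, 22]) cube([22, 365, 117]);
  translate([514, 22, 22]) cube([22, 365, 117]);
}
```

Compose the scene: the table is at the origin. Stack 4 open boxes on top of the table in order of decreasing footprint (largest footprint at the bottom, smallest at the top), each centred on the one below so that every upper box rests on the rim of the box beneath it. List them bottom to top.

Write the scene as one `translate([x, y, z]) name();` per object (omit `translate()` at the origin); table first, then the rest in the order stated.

table();
translate([148, 139, 705]) open_box();
translate([156, 149, 1073]) open_box_2();
translate([162, 158, 1271]) open_box_3();
translate([163, 179, 1396]) open_box_4();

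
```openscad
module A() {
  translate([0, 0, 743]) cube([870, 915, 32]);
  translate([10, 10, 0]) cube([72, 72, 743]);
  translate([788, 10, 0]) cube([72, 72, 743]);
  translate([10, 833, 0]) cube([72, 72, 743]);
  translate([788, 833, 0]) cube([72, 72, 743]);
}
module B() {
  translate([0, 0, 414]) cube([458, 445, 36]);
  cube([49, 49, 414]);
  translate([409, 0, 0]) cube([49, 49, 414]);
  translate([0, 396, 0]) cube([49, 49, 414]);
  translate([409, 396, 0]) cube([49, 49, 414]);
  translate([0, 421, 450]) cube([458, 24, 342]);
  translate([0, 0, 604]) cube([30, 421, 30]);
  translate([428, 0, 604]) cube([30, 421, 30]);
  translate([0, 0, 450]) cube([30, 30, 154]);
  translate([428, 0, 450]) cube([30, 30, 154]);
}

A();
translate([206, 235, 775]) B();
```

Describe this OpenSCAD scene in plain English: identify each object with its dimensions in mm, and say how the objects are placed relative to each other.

A is a table: top 870 mm (x) × 915 mm (y), 32 mm thick, upper face at z = 775 mm, on four 72×72 mm square legs, each inset 10 mm from the nearest pair of top edges, running from z = 0 to the bottom of the top.

B is a chair: 458×445 mm seat, 36 mm thick, top at z = 450 mm, on four 49 mm square corner legs flush with the seat edges. A 24 mm thick backrest slab spans the full seat width, extending 342 mm above the seat top, its back face flush with the seat's +y edge. Two armrests of 30×30 mm section run along each side from the seat's front edge to the front of the backrest, top faces 184 mm above the seat top and outer faces flush with the seat's x-edges; a 30×30 mm post under the front of each armrest stands on the seat at the front corner.

The chair is on top of the table, centred.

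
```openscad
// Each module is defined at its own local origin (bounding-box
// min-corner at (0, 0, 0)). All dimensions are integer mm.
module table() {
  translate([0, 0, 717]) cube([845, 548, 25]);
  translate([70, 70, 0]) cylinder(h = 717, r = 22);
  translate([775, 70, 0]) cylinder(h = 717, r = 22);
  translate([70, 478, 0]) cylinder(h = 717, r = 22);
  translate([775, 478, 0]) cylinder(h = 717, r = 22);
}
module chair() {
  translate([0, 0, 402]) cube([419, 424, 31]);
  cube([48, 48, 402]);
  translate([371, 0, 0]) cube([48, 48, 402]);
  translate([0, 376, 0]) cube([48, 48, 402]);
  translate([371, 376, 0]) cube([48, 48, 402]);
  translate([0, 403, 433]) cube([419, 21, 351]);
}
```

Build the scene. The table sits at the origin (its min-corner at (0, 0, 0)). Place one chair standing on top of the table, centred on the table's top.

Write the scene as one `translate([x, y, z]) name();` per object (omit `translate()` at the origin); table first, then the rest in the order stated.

table();
translate([213, 62, 742]) chair();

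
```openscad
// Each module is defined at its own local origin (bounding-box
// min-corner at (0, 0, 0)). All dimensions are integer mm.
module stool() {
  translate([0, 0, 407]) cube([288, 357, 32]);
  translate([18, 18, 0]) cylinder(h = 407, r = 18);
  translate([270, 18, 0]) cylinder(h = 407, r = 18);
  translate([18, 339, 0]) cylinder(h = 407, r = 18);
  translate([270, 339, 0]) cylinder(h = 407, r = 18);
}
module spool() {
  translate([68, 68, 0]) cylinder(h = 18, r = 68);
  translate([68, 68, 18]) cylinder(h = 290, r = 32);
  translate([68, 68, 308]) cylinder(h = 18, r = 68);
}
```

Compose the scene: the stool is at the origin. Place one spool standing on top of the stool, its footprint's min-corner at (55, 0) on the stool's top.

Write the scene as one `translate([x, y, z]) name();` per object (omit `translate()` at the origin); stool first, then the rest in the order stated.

stool();
translate([55, 0, 439]) spool();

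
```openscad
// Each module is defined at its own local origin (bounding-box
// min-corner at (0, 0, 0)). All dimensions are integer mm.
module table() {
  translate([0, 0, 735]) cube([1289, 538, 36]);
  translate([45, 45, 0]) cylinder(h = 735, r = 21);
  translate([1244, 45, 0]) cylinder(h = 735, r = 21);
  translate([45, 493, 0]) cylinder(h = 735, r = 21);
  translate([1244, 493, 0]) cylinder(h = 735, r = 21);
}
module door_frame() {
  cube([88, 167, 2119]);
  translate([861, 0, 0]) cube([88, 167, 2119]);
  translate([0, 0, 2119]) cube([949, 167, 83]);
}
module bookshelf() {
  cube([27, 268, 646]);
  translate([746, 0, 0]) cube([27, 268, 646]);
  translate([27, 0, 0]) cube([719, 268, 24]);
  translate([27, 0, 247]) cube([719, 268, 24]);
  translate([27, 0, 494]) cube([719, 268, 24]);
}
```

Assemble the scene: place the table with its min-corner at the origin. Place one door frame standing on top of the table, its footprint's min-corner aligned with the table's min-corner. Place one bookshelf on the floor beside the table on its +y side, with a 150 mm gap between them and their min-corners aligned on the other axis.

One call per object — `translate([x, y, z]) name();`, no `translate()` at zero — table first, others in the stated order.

table();
translate([0, 0, 771]) door_frame();
translate([0, 688, 0]) bookshelf();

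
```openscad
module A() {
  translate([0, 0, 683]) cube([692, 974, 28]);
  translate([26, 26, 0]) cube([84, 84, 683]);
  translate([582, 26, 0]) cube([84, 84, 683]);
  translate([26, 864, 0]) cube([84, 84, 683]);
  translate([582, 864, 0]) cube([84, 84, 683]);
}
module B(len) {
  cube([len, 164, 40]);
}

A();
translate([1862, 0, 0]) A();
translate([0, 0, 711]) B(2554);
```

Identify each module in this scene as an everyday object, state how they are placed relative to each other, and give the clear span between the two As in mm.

A is a table. B is a beam. A beam spans the tops of two tables. The clear span between the two tables is 1170 mm.

Second table starts at x = 1862; first ends at x = 692; clear span = 1862 − 692 = 1170 mm.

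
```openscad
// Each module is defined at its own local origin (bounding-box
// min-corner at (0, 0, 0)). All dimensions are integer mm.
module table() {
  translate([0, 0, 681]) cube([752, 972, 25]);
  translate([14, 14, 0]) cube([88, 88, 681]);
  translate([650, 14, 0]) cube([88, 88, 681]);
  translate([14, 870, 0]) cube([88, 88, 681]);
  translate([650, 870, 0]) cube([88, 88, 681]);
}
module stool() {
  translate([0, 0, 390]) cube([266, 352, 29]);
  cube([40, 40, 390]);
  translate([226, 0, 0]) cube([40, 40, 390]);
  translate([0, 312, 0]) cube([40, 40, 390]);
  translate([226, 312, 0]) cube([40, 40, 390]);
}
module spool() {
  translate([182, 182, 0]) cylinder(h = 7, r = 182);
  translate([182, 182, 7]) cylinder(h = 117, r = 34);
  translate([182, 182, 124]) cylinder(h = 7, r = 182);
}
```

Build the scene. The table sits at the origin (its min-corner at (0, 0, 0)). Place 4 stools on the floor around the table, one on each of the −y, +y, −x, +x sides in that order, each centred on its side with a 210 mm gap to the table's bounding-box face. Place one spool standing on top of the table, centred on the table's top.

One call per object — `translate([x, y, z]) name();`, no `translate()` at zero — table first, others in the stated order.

table();
translate([243, -562, 0]) stool();
translate([243, 1182, 0]) stool();
translate([-476, 310, 0]) stool();
translate([962, 310, 0]) stool();
translate([194, 304, 706]) spool();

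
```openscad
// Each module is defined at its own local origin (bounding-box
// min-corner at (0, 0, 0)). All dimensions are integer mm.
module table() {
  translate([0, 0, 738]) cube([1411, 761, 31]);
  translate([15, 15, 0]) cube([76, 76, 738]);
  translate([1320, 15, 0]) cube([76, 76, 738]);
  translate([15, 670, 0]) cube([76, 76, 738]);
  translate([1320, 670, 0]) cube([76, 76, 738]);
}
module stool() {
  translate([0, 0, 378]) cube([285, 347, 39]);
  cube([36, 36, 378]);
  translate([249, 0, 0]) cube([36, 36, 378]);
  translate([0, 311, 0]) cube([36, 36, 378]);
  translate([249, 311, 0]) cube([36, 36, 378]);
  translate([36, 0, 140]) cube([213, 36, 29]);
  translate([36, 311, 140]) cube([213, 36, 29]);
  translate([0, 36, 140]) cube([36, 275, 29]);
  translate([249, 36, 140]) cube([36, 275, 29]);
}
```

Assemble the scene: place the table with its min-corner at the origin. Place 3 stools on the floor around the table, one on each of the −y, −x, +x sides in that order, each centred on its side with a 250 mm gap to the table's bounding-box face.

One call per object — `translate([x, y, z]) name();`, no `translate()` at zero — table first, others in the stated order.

table();
translate([563, -597, 0]) stool();
translate([-535, 207, 0]) stool();
translate([1661, 207, 0]) stool();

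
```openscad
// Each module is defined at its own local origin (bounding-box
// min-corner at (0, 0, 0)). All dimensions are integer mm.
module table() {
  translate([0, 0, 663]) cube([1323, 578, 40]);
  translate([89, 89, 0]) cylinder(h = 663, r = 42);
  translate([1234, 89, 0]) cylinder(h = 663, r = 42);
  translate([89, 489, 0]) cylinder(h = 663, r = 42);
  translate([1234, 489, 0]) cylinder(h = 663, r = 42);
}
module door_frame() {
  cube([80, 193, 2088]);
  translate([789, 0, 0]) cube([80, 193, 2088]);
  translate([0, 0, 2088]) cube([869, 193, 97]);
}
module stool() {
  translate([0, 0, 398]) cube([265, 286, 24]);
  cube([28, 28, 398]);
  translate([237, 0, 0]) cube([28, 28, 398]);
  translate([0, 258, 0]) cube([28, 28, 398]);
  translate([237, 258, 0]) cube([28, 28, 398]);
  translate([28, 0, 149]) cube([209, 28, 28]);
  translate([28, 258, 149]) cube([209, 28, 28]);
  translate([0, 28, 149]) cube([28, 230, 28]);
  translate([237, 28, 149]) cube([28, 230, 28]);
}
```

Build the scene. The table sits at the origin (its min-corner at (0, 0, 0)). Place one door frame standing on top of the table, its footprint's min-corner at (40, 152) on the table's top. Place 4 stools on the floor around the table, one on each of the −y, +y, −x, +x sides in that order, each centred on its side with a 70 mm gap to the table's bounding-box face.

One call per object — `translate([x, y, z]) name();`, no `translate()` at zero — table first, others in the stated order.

table();
translate([40, 152, 703]) door_frame();
translate([529, -356, 0]) stool();
translate([529, 648, 0]) stool();
translate([-335, 146, 0]) stool();
translate([1393, 146, 0]) stool();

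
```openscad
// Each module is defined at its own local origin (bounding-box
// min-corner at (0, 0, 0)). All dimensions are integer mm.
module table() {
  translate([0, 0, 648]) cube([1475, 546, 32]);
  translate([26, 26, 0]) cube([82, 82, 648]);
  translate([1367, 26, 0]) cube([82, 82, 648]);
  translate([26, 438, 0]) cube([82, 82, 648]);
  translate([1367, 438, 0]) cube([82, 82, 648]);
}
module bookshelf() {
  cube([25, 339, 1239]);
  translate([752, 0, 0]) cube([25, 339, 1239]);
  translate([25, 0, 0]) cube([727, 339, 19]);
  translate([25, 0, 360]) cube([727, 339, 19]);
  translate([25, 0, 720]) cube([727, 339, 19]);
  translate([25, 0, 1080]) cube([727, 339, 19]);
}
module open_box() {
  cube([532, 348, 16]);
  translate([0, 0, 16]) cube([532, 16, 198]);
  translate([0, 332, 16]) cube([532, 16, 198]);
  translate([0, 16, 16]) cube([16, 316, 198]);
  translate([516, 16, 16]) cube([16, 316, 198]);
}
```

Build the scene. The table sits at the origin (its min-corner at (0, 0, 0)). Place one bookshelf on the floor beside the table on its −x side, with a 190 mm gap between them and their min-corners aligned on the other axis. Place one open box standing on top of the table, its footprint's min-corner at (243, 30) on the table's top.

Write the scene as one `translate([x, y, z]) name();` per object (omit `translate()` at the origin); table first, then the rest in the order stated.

table();
translate([-967, 0, 0]) bookshelf();
translate([243, 30, 680]) open_box();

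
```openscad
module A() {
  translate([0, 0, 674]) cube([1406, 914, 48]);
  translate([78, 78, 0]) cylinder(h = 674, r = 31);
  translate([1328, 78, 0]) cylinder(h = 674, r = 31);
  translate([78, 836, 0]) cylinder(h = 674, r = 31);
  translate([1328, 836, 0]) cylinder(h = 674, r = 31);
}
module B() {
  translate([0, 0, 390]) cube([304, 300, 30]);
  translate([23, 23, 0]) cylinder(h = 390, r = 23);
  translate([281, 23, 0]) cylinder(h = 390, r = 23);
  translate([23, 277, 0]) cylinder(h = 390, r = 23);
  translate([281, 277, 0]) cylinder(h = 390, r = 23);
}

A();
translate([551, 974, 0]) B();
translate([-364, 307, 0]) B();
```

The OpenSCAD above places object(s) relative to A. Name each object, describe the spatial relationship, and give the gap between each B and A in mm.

Each stool's nearest face is 60 mm from the table's bounding box.

A is a table. B is a stool. Two stools sit around the table at the +y, −x sides. The gap between each stool and the table is 60 mm.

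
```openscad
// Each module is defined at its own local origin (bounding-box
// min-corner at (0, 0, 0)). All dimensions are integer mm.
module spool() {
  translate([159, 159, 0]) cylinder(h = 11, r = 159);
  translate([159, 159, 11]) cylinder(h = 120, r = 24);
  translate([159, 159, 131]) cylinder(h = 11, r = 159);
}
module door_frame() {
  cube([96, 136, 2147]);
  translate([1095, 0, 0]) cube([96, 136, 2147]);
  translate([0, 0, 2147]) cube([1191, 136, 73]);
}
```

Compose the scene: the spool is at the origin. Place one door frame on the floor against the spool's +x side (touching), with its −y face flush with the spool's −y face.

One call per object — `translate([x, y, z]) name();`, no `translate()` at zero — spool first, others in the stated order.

spool();
translate([318, 0, 0]) door_frame();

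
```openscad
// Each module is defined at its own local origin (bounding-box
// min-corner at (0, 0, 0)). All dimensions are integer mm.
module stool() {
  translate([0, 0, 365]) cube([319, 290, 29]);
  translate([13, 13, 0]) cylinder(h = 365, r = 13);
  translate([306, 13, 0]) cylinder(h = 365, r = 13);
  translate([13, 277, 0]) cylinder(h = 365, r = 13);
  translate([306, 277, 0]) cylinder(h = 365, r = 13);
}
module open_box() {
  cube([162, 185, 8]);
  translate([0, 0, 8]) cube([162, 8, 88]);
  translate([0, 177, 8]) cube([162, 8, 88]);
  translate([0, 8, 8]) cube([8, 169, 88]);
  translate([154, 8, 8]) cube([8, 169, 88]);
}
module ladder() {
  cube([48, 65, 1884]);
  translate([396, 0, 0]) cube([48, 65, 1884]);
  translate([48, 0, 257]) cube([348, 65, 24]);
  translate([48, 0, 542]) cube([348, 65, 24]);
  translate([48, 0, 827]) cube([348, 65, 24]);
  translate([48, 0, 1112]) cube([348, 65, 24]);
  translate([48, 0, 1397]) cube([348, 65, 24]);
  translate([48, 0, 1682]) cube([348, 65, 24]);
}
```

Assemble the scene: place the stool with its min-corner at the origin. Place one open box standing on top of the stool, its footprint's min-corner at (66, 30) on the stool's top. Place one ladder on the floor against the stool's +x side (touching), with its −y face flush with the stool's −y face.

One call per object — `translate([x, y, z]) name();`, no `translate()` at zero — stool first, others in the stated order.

stool();
translate([66, 30, 394]) open_box();
translate([319, 0, 0]) ladder();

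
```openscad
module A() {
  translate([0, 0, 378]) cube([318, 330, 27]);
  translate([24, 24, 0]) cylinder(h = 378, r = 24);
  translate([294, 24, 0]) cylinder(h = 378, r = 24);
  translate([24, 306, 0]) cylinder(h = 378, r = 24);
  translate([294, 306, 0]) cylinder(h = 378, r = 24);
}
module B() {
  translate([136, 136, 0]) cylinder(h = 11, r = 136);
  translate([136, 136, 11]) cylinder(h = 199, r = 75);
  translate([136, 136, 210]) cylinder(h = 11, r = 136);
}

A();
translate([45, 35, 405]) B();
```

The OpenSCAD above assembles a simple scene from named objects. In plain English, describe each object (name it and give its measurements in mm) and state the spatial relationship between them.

A is a four-legged stool. The seat is a 318×330×27 mm slab whose top surface is at z = 405 mm; four round legs, each 48 mm in diameter, run from the floor (z = 0) to the underside of the seat, each leg's axis is inset half a diameter from the nearest pair of seat edges (so the leg's bounding box is flush with the corner).

B is a spool: two coaxial disc flanges of radius 136 mm and thickness 11 mm, joined by a core cylinder of radius 75 mm and height 199 mm. The lower flange rests on z = 0 and the three cylinders share a vertical axis.

The spool is on top of the stool.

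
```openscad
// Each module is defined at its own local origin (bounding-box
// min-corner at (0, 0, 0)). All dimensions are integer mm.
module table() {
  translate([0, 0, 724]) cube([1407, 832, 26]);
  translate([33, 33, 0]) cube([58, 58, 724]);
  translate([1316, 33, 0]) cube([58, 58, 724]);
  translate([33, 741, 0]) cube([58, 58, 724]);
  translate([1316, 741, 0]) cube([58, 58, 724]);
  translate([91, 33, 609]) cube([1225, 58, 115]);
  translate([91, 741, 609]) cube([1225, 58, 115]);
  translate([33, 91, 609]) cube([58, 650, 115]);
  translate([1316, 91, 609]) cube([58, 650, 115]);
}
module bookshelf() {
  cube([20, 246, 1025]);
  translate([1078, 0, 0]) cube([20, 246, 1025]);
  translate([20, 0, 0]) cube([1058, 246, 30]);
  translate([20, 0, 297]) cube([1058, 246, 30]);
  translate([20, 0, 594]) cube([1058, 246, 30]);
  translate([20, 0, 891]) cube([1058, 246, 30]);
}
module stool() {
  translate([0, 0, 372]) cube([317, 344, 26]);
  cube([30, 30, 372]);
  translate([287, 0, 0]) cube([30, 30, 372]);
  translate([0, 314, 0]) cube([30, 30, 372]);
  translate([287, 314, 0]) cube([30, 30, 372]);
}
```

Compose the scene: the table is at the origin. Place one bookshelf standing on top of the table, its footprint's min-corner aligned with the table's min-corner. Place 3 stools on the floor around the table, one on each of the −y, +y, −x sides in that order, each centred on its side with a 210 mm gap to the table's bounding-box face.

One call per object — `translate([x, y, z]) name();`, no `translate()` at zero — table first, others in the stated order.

table();
translate([0, 0, 750]) bookshelf();
translate([545, -554, 0]) stool();
translate([545, 1042, 0]) stool();
translate([-527, 244, 0]) stool();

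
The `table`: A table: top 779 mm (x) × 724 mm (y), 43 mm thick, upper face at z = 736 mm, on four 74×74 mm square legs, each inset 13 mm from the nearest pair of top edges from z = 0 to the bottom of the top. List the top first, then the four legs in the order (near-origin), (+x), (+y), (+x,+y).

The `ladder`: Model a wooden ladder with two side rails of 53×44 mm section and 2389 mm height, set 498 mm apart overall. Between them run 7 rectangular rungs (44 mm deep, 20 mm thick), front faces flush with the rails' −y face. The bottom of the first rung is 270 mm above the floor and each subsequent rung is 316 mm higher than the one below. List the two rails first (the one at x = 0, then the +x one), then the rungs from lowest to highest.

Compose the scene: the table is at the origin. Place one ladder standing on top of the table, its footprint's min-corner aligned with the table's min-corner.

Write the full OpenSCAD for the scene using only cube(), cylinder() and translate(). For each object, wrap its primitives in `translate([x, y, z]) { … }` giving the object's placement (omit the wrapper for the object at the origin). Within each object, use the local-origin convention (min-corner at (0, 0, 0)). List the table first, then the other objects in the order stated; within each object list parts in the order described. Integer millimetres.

translate([0, 0, 693]) cube([779, 724, 43]);
translate([13, 13, 0]) cube([74, 74, 693]);
translate([692, 13, 0]) cube([74, 74, 693]);
translate([13, 637, 0]) cube([74, 74, 693]);
translate([692, 637, 0]) cube([74, 74, 693]);
translate([0, 0, 736]) {
  cube([53, 44, 2389]);
  translate([445, 0, 0]) cube([53, 44, 2389]);
  translate([53, 0, 270]) cube([392, 44, 20]);
  translate([53, 0, 586]) cube([392, 44, 20]);
  translate([53, 0, 902]) cube([392, 44, 20]);
  translate([53, 0, 1218]) cube([392, 44, 20]);
  translate([53, 0, 1534]) cube([392, 44, 20]);
  translate([53, 0, 1850]) cube([392, 44, 20]);
  translate([53, 0, 2166]) cube([392, 44, 20]);
}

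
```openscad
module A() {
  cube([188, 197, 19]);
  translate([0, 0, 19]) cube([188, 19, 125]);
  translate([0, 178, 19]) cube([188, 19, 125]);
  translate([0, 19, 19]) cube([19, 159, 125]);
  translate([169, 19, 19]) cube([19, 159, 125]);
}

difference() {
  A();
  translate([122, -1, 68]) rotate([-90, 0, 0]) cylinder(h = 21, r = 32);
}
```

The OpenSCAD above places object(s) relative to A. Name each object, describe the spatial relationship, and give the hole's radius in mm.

A is an open box. The open box has a circular hole through its front wall. The hole's radius is 32 mm.

The subtracted cylinder has r = 32 mm.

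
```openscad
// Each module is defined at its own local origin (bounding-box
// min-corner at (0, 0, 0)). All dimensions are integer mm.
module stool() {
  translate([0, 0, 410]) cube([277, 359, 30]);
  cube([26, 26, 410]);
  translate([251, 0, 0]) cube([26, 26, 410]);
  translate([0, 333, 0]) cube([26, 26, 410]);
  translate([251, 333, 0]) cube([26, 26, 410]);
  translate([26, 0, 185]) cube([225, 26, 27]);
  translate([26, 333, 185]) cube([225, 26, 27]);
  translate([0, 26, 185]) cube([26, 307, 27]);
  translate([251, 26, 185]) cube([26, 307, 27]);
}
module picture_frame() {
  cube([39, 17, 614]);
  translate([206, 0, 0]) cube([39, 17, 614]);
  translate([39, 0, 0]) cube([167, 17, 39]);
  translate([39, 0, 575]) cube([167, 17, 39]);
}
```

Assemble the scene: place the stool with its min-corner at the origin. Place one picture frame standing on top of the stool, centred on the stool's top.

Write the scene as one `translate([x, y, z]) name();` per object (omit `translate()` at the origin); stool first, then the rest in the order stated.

stool();
translate([16, 171, 440]) picture_frame();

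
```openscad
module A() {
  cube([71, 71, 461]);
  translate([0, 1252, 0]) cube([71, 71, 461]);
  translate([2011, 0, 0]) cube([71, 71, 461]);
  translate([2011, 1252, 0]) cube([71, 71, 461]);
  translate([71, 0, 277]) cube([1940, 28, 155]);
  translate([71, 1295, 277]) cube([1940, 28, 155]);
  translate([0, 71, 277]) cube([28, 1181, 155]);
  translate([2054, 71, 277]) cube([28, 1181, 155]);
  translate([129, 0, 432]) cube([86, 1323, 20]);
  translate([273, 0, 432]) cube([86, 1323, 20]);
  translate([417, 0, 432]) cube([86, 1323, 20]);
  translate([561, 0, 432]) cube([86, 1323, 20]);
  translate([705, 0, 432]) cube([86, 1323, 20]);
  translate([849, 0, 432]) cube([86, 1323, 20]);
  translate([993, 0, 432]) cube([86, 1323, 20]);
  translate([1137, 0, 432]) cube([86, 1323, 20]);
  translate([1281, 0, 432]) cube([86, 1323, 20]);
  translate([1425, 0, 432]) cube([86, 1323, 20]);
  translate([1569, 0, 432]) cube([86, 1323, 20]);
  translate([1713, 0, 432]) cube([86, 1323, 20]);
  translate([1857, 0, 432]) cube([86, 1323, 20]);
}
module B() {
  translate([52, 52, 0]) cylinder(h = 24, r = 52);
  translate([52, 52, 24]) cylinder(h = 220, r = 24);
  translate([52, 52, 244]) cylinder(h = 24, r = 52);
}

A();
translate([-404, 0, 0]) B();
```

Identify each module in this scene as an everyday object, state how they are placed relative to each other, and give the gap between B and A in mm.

A is a bed frame. B is a spool. The spool is on the floor beside the bed frame on its −x side. The gap between the spool and the bed frame is 300 mm.

The spool's nearest face is 300 mm from the bed frame's −x face.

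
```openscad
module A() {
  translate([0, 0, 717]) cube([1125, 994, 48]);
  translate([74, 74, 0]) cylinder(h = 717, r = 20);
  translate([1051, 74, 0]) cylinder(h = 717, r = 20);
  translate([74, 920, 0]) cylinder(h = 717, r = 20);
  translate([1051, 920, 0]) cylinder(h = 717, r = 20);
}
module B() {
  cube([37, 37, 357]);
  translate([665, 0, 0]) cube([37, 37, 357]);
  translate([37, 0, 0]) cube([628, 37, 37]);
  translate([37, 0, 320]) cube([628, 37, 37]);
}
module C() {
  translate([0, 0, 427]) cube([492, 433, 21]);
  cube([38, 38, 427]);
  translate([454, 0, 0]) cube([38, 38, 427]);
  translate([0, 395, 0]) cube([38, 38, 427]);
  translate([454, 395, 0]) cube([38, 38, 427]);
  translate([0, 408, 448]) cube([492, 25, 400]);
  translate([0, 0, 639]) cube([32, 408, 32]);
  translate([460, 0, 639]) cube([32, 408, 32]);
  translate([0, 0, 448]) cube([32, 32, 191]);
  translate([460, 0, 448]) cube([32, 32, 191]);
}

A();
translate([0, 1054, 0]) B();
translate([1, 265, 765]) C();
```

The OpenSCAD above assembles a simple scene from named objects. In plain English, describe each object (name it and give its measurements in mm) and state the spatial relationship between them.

A is a table with a 1125×994 mm rectangular top, 48 mm thick, top surface at z = 765 mm, supported by four round legs of 40 mm diameter, each leg's bounding box inset 54 mm from the nearest pair of top edges, running from the floor.

B is a rectangular picture frame lying in the x–z plane (depth along y). The opening is 628 mm wide (x) by 283 mm tall (z), surrounded by a border 37 mm wide on all four sides. The frame is 37 mm deep and is made of two full-height vertical stiles with two horizontal rails fitted between them.

C is a chair. The seat is a 492×433×21 mm slab with its top at z = 448 mm, on four 38×38 mm corner legs (flush with the seat edges, standing on z = 0). A flat backrest 25 mm thick, 400 mm tall, spans the full seat width and rises from the seat top along its +y edge, rear face flush with the rear of the seat. Two armrests of 32×32 mm section run along each side from the seat's front edge to the front of the backrest, top faces 223 mm above the seat top and outer faces flush with the seat's x-edges; a 32×32 mm post under the front of each armrest stands on the seat at the front corner.

The picture frame is on the floor beside the table on its +y side. The chair is on top of the table.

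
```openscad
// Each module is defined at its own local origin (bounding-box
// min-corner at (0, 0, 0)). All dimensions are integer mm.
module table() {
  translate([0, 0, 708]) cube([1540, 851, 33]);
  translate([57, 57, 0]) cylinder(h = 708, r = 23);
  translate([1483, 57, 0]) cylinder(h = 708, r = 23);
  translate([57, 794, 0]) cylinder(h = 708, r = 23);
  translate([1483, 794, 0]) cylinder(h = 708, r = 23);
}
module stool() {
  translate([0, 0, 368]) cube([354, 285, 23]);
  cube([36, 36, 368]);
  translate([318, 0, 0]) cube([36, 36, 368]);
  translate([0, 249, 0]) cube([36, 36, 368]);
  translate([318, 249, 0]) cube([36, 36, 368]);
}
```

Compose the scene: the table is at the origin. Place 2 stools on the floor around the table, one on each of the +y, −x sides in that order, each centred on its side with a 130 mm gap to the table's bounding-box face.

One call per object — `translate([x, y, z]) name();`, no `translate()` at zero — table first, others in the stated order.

table();
translate([593, 981, 0]) stool();
translate([-484, 283, 0]) stool();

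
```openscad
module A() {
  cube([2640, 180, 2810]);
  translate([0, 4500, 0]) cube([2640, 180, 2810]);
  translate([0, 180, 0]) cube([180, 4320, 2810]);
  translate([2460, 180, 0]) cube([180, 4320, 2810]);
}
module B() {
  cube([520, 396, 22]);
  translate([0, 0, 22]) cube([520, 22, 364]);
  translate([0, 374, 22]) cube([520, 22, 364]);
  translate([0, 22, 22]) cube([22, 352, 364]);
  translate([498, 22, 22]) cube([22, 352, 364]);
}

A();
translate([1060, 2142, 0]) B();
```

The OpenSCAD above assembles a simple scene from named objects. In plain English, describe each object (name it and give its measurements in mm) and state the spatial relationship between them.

A is the wall frame of a small rectangular building: four walls, each 2810 mm tall and 180 mm thick, enclosing a footprint 2640 mm (x) by 4680 mm (y) outside-to-outside, with no floor or roof. The front and back walls (the −y and +y sides) span the full width; the two side walls fit between them.

B is an open-topped rectangular box: outside dimensions 520×396×386 mm, with a uniform wall and base thickness of 22 mm. The base is a full 520×396 slab on the floor; four walls sit on top of the base. The front and back walls (the −y and +y sides) span the full width; the two side walls fit between them.

The open box sits inside the house frame, centred.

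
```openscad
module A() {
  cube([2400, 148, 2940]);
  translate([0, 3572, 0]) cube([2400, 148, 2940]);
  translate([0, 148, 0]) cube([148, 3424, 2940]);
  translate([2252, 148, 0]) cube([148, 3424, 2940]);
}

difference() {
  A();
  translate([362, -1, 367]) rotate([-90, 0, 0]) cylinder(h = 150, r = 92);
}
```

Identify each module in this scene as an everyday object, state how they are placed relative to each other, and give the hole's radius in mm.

The subtracted cylinder has r = 92 mm.

A is a house frame. The house frame has a circular hole through its front wall. The hole's radius is 92 mm.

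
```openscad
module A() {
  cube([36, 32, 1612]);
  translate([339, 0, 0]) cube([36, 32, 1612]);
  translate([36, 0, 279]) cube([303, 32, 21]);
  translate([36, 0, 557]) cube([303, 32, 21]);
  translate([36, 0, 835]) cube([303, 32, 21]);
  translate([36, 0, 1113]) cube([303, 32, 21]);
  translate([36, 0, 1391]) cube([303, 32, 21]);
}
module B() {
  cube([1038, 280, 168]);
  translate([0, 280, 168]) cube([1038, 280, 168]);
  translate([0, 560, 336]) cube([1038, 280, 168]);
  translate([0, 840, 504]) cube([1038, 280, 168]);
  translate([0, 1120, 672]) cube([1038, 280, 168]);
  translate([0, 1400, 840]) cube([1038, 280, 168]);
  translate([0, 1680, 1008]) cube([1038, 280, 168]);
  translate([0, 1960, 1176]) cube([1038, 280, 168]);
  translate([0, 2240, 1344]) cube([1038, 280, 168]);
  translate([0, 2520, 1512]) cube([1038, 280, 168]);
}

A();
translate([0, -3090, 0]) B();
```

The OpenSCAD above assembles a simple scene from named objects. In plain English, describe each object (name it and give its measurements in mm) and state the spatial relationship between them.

A is a wooden ladder with two side rails of 36×32 mm section and 1612 mm height, set 375 mm apart overall. Between them run 5 rectangular rungs (32 mm deep, 21 mm thick), front faces flush with the rails' −y face. The bottom of the first rung is 279 mm above the floor and each subsequent rung is 278 mm higher than the one below.

B is a straight staircase of 10 solid steps. Each step is 1038 mm wide (x), 280 mm deep (y, the going) and 168 mm tall (the rise). The first step rests on the floor; each subsequent step sits one going further in +y and one rise higher in +z, directly behind and above the previous step with no overlap.

The staircase is on the floor beside the ladder on its −y side.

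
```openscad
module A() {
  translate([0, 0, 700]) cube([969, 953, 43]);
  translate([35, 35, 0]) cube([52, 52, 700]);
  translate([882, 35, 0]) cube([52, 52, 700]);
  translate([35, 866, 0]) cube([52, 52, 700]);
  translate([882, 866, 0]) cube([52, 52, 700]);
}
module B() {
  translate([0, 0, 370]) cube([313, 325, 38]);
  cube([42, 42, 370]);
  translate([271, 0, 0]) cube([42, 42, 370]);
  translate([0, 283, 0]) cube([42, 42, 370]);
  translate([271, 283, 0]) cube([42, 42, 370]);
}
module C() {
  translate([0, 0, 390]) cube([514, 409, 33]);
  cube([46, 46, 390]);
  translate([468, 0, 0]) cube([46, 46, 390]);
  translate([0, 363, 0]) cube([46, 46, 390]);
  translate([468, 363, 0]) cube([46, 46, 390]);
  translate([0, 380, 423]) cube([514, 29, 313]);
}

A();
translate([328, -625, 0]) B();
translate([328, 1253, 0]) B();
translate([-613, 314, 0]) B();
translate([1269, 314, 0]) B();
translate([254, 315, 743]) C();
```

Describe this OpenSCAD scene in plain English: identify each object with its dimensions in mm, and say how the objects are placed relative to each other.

A is a rectangular dining table. The top is 969×953×43 mm with its upper surface at z = 743 mm. It stands on four 52×52 mm square legs, each inset 35 mm from the nearest pair of top edges, running from the floor to the underside of the top.

B is a four-legged stool. The seat is a 313×325×38 mm slab whose top surface is at z = 408 mm; four square legs, each 42×42 mm in cross-section, run from the floor (z = 0) to the underside of the seat, each flush with a corner of the seat.

C is a chair. The seat is a 514×409×33 mm slab with its top at z = 423 mm, on four 46×46 mm corner legs (flush with the seat edges, standing on z = 0). A flat backrest 29 mm thick, 313 mm tall, spans the full seat width and rises from the seat top along its +y edge, rear face flush with the rear of the seat.

Four stools sit around the table at the −y, +y, −x, +x sides. The chair is on top of the table.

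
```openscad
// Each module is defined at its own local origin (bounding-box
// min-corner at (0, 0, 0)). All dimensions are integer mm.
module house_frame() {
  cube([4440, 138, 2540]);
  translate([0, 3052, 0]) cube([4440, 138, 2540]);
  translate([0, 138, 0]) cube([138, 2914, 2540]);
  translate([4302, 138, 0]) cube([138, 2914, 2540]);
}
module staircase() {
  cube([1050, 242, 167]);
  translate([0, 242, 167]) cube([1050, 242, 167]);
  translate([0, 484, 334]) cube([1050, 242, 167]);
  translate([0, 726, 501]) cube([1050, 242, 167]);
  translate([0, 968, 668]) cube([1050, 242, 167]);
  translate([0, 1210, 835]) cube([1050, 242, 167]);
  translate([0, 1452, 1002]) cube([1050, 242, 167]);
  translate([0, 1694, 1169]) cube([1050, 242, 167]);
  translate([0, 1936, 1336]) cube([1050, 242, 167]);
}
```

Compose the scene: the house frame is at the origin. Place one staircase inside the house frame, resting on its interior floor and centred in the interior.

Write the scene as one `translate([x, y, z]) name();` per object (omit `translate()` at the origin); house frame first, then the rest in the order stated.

house_frame();
translate([1695, 506, 0]) staircase();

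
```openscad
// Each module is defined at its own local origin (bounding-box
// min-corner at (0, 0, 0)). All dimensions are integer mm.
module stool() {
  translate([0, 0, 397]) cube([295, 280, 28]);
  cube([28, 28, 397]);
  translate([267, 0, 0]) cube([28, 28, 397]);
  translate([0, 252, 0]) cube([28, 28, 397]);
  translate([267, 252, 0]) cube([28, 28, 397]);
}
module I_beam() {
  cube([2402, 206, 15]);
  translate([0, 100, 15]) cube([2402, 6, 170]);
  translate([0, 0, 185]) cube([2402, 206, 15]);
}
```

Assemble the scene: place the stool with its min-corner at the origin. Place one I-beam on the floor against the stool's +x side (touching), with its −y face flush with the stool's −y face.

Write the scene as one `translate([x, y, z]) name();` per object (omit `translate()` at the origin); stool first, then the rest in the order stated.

stool();
translate([295, 0, 0]) I_beam();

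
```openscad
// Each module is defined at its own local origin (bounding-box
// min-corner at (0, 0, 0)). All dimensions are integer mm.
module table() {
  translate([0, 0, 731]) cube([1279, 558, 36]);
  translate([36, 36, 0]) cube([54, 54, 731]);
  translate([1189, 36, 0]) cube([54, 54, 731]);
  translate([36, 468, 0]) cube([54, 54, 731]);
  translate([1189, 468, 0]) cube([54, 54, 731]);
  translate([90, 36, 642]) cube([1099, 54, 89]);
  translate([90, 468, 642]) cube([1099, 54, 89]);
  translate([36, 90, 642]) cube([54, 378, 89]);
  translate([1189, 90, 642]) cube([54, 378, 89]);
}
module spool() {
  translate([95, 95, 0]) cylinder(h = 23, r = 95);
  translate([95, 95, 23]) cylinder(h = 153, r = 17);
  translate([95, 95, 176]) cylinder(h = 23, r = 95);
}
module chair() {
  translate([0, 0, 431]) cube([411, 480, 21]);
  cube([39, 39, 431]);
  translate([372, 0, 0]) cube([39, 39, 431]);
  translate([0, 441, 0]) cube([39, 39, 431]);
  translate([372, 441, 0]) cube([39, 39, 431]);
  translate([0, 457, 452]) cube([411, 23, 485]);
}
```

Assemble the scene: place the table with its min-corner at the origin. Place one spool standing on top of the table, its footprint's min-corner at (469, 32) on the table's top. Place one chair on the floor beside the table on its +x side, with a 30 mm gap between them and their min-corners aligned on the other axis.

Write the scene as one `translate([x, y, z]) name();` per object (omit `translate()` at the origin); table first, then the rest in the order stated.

table();
translate([469, 32, 767]) spool();
translate([1309, 0, 0]) chair();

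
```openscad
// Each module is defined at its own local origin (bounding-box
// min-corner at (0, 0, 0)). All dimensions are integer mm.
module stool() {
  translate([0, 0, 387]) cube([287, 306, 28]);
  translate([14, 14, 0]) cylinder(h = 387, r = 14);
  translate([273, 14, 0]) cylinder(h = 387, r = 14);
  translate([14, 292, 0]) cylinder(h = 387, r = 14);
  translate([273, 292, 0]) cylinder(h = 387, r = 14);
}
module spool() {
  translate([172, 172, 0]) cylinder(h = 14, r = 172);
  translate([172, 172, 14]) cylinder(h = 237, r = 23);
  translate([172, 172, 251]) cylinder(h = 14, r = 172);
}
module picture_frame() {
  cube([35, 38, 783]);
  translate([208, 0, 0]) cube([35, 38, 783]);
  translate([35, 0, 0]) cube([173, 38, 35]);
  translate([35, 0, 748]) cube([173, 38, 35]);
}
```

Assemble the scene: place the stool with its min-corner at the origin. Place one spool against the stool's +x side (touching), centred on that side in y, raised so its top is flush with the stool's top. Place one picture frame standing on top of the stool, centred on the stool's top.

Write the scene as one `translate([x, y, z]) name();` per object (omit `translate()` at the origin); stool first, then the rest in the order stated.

stool();
translate([287, -19, 150]) spool();
translate([22, 134, 415]) picture_frame();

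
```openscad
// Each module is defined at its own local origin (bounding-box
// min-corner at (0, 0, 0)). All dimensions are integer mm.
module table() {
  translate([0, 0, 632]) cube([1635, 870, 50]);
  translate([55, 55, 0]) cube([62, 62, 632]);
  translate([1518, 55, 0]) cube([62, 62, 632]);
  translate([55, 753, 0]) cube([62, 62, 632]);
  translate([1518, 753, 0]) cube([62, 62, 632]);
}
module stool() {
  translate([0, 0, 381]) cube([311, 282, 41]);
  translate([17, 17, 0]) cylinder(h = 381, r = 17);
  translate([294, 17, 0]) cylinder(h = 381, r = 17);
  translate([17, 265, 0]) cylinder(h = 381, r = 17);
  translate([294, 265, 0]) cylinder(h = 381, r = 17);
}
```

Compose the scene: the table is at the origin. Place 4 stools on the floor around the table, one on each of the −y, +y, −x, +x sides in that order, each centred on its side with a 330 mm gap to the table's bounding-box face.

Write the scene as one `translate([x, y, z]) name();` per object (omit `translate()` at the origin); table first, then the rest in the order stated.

table();
translate([662, -612, 0]) stool();
translate([662, 1200, 0]) stool();
translate([-641, 294, 0]) stool();
translate([1965, 294, 0]) stool();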